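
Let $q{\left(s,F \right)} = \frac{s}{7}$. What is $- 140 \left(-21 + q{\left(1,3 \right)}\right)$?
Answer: $2920$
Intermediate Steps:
$q{\left(s,F \right)} = \frac{s}{7}$ ($q{\left(s,F \right)} = s \frac{1}{7} = \frac{s}{7}$)
$- 140 \left(-21 + q{\left(1,3 \right)}\right) = - 140 \left(-21 + \frac{1}{7} \cdot 1\right) = - 140 \left(-21 + \frac{1}{7}\right) = \left(-140\right) \left(- \frac{146}{7}\right) = 2920$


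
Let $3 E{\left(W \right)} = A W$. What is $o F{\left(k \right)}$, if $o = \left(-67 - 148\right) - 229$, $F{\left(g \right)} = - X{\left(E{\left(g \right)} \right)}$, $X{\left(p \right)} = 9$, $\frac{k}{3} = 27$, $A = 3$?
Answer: $3996$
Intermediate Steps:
$E{\left(W \right)} = W$ ($E{\left(W \right)} = \frac{3 W}{3} = W$)
$k = 81$ ($k = 3 \cdot 27 = 81$)
$F{\left(g \right)} = -9$ ($F{\left(g \right)} = \left(-1\right) 9 = -9$)
$o = -444$ ($o = -215 - 229 = -444$)
$o F{\left(k \right)} = \left(-444\right) \left(-9\right) = 3996$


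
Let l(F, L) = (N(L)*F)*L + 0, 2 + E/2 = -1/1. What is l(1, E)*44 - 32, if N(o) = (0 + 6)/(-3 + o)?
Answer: 144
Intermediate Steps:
N(o) = 6/(-3 + o)
E = -6 (E = -4 + 2*(-1/1) = -4 + 2*(-1*1) = -4 + 2*(-1) = -4 - 2 = -6)
l(F, L) = 6*F*L/(-3 + L) (l(F, L) = ((6/(-3 + L))*F)*L + 0 = (6*F/(-3 + L))*L + 0 = 6*F*L/(-3 + L) + 0 = 6*F*L/(-3 + L))
l(1, E)*44 - 32 = (6*1*(-6)/(-3 - 6))*44 - 32 = (6*1*(-6)/(-9))*44 - 32 = (6*1*(-6)*(-⅑))*44 - 32 = 4*44 - 32 = 176 - 32 = 144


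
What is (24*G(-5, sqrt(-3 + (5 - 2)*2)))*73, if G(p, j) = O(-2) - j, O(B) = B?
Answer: -3504 - 1752*sqrt(3) ≈ -6538.6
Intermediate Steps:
G(p, j) = -2 - j
(24*G(-5, sqrt(-3 + (5 - 2)*2)))*73 = (24*(-2 - sqrt(-3 + (5 - 2)*2)))*73 = (24*(-2 - sqrt(-3 + 3*2)))*73 = (24*(-2 - sqrt(-3 + 6)))*73 = (24*(-2 - sqrt(3)))*73 = (-48 - 24*sqrt(3))*73 = -3504 - 1752*sqrt(3)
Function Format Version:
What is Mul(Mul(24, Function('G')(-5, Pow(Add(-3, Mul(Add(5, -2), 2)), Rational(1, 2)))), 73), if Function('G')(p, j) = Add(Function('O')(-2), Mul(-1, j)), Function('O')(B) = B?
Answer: Add(-3504, Mul(-1752, Pow(3, Rational(1, 2)))) ≈ -6538.6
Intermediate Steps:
Function('G')(p, j) = Add(-2, Mul(-1, j))
Mul(Mul(24, Function('G')(-5, Pow(Add(-3, Mul(Add(5, -2), 2)), Rational(1, 2)))), 73) = Mul(Mul(24, Add(-2, Mul(-1, Pow(Add(-3, Mul(Add(5, -2), 2)), Rational(1, 2))))), 73) = Mul(Mul(24, Add(-2, Mul(-1, Pow(Add(-3, Mul(3, 2)), Rational(1, 2))))), 73) = Mul(Mul(24, Add(-2, Mul(-1, Pow(Add(-3, 6), Rational(1, 2))))), 73) = Mul(Mul(24, Add(-2, Mul(-1, Pow(3, Rational(1, 2))))), 73) = Mul(Add(-48, Mul(-24, Pow(3, Rational(1, 2)))), 73) = Add(-3504, Mul(-1752, Pow(3, Rational(1, 2))))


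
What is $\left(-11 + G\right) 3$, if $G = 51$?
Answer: $120$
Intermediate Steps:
$\left(-11 + G\right) 3 = \left(-11 + 51\right) 3 = 40 \cdot 3 = 120$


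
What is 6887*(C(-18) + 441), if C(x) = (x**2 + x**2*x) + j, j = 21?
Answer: -34751802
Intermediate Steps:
C(x) = 21 + x**2 + x**3 (C(x) = (x**2 + x**2*x) + 21 = (x**2 + x**3) + 21 = 21 + x**2 + x**3)
6887*(C(-18) + 441) = 6887*((21 + (-18)**2 + (-18)**3) + 441) = 6887*((21 + 324 - 5832) + 441) = 6887*(-5487 + 441) = 6887*(-5046) = -34751802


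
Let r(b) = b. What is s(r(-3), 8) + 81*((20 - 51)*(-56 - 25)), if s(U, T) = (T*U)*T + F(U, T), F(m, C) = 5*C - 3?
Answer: 203236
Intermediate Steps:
F(m, C) = -3 + 5*C
s(U, T) = -3 + 5*T + U*T² (s(U, T) = (T*U)*T + (-3 + 5*T) = U*T² + (-3 + 5*T) = -3 + 5*T + U*T²)
s(r(-3), 8) + 81*((20 - 51)*(-56 - 25)) = (-3 + 5*8 - 3*8²) + 81*((20 - 51)*(-56 - 25)) = (-3 + 40 - 3*64) + 81*(-31*(-81)) = (-3 + 40 - 192) + 81*2511 = -155 + 203391 = 203236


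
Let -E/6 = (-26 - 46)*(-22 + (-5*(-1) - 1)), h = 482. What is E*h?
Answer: -3748032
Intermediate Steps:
E = -7776 (E = -6*(-26 - 46)*(-22 + (-5*(-1) - 1)) = -(-432)*(-22 + (5 - 1)) = -(-432)*(-22 + 4) = -(-432)*(-18) = -6*1296 = -7776)
E*h = -7776*482 = -3748032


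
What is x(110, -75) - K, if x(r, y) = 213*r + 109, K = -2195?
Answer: 25734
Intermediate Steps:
x(r, y) = 109 + 213*r
x(110, -75) - K = (109 + 213*110) - 1*(-2195) = (109 + 23430) + 2195 = 23539 + 2195 = 25734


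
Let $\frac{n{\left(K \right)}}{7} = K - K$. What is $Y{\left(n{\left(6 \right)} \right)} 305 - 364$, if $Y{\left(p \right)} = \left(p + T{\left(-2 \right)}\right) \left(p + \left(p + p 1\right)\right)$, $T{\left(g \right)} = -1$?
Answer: $-364$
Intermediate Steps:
$n{\left(K \right)} = 0$ ($n{\left(K \right)} = 7 \left(K - K\right) = 7 \cdot 0 = 0$)
$Y{\left(p \right)} = 3 p \left(-1 + p\right)$ ($Y{\left(p \right)} = \left(p - 1\right) \left(p + \left(p + p 1\right)\right) = \left(-1 + p\right) \left(p + \left(p + p\right)\right) = \left(-1 + p\right) \left(p + 2 p\right) = \left(-1 + p\right) 3 p = 3 p \left(-1 + p\right)$)
$Y{\left(n{\left(6 \right)} \right)} 305 - 364 = 3 \cdot 0 \left(-1 + 0\right) 305 - 364 = 3 \cdot 0 \left(-1\right) 305 - 364 = 0 \cdot 305 - 364 = 0 - 364 = -364$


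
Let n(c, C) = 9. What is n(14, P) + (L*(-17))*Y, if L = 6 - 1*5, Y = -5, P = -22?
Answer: 94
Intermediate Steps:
L = 1 (L = 6 - 5 = 1)
n(14, P) + (L*(-17))*Y = 9 + (1*(-17))*(-5) = 9 - 17*(-5) = 9 + 85 = 94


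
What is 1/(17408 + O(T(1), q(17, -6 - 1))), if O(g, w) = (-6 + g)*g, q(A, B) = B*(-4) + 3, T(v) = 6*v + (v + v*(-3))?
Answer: 1/17400 ≈ 5.7471e-5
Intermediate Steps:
T(v) = 4*v (T(v) = 6*v + (v - 3*v) = 6*v - 2*v = 4*v)
q(A, B) = 3 - 4*B (q(A, B) = -4*B + 3 = 3 - 4*B)
O(g, w) = g*(-6 + g)
1/(17408 + O(T(1), q(17, -6 - 1))) = 1/(17408 + (4*1)*(-6 + 4*1)) = 1/(17408 + 4*(-6 + 4)) = 1/(17408 + 4*(-2)) = 1/(17408 - 8) = 1/17400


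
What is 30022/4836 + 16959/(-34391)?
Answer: 475236439/83157438 ≈ 5.7149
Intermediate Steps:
30022/4836 + 16959/(-34391) = 30022*(1/4836) + 16959*(-1/34391) = 15011/2418 - 16959/34391 = 475236439/83157438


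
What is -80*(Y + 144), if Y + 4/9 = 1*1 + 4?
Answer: -106960/9 ≈ -11884.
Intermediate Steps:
Y = 41/9 (Y = -4/9 + (1*1 + 4) = -4/9 + (1 + 4) = -4/9 + 5 = 41/9 ≈ 4.5556)
-80*(Y + 144) = -80*(41/9 + 144) = -80*1337/9 = -106960/9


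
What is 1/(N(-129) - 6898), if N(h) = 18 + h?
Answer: -1/7009 ≈ -0.00014267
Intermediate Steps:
1/(N(-129) - 6898) = 1/((18 - 129) - 6898) = 1/(-111 - 6898) = 1/(-7009) = -1/7009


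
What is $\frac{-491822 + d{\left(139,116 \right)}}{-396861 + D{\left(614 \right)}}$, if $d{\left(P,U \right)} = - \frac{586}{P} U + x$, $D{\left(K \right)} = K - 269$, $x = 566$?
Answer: $\frac{17088140}{13778931} \approx 1.2402$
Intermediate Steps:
$D{\left(K \right)} = -269 + K$
$d{\left(P,U \right)} = 566 - \frac{586 U}{P}$ ($d{\left(P,U \right)} = - \frac{586}{P} U + 566 = - \frac{586 U}{P} + 566 = 566 - \frac{586 U}{P}$)
$\frac{-491822 + d{\left(139,116 \right)}}{-396861 + D{\left(614 \right)}} = \frac{-491822 + \left(566 - \frac{67976}{139}\right)}{-396861 + \left(-269 + 614\right)} = \frac{-491822 + \left(566 - 67976 \cdot \frac{1}{139}\right)}{-396861 + 345} = \frac{-491822 + \left(566 - \frac{67976}{139}\right)}{-396516} = \left(-491822 + \frac{10698}{139}\right) \left(- \frac{1}{396516}\right) = \left(- \frac{68352560}{139}\right) \left(- \frac{1}{396516}\right) = \frac{17088140}{13778931}$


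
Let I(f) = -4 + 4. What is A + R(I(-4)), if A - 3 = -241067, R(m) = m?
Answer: -241064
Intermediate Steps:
I(f) = 0
A = -241064 (A = 3 - 241067 = -241064)
A + R(I(-4)) = -241064 + 0 = -241064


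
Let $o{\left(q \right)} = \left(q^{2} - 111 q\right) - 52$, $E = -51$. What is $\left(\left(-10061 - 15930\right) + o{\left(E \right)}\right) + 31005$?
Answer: $13224$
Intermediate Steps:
$o{\left(q \right)} = -52 + q^{2} - 111 q$
$\left(\left(-10061 - 15930\right) + o{\left(E \right)}\right) + 31005 = \left(\left(-10061 - 15930\right) - \left(-5609 - 2601\right)\right) + 31005 = \left(\left(-10061 - 15930\right) + \left(-52 + 2601 + 5661\right)\right) + 31005 = \left(-25991 + 8210\right) + 31005 = -17781 + 31005 = 13224$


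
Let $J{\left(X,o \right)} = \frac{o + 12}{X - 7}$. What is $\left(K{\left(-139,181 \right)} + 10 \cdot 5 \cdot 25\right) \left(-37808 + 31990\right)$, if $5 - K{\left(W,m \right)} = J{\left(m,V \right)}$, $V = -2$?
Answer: $- \frac{635209240}{87} \approx -7.3013 \cdot 10^{6}$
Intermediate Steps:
$J{\left(X,o \right)} = \frac{12 + o}{-7 + X}$
$K{\left(W,m \right)} = 5 - \frac{10}{-7 + m}$ ($K{\left(W,m \right)} = 5 - \frac{12 - 2}{-7 + m} = 5 - \frac{1}{-7 + m} 10 = 5 - \frac{10}{-7 + m}$)
$\left(K{\left(-139,181 \right)} + 10 \cdot 5 \cdot 25\right) \left(-37808 + 31990\right) = \left(\frac{5 \left(-9 + 181\right)}{-7 + 181} + 10 \cdot 5 \cdot 25\right) \left(-37808 + 31990\right) = \left(5 \cdot \frac{1}{174} \cdot 172 + 50 \cdot 25\right) \left(-5818\right) = \left(5 \cdot \frac{1}{174} \cdot 172 + 1250\right) \left(-5818\right) = \left(\frac{430}{87} + 1250\right) \left(-5818\right) = \frac{109180}{87} \left(-5818\right) = - \frac{635209240}{87}$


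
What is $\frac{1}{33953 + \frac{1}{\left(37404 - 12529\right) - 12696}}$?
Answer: $\frac{12179}{413513588} \approx 2.9452 \cdot 10^{-5}$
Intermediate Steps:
$\frac{1}{33953 + \frac{1}{\left(37404 - 12529\right) - 12696}} = \frac{1}{33953 + \frac{1}{24875 - 12696}} = \frac{1}{33953 + \frac{1}{12179}} = \frac{1}{\frac{413513588}{12179}} = \frac{12179}{413513588}$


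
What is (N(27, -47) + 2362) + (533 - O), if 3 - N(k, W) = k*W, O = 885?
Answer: 3282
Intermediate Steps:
N(k, W) = 3 - W*k (N(k, W) = 3 - k*W = 3 - W*k)
(N(27, -47) + 2362) + (533 - O) = ((3 - 1*(-47)*27) + 2362) + (533 - 1*885) = ((3 + 1269) + 2362) + (533 - 885) = (1272 + 2362) - 352 = 3634 - 352 = 3282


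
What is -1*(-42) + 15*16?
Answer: 282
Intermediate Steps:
-1*(-42) + 15*16 = 42 + 240 = 282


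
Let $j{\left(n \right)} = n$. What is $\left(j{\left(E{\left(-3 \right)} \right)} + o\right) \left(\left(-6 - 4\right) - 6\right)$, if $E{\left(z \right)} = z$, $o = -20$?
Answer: $368$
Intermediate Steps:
$\left(j{\left(E{\left(-3 \right)} \right)} + o\right) \left(\left(-6 - 4\right) - 6\right) = \left(-3 - 20\right) \left(\left(-6 - 4\right) - 6\right) = - 23 \left(-10 - 6\right) = \left(-23\right) \left(-16\right) = 368$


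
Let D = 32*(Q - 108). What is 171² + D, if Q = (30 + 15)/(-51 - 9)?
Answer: 25761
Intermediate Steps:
Q = -¾ (Q = 45/(-60) = 45*(-1/60) = -¾ ≈ -0.75000)
D = -3480 (D = 32*(-¾ - 108) = 32*(-435/4) = -3480)
171² + D = 171² - 3480 = 29241 - 3480 = 25761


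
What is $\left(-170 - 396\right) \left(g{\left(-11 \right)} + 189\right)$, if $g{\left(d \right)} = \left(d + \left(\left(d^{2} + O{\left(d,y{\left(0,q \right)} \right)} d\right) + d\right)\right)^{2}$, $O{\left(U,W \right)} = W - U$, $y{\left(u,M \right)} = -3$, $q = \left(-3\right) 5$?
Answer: $-175460$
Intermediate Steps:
$q = -15$
$g{\left(d \right)} = \left(d^{2} + 2 d + d \left(-3 - d\right)\right)^{2}$ ($g{\left(d \right)} = \left(d + \left(\left(d^{2} + \left(-3 - d\right) d\right) + d\right)\right)^{2} = \left(d + \left(\left(d^{2} + d \left(-3 - d\right)\right) + d\right)\right)^{2} = \left(d + \left(d + d^{2} + d \left(-3 - d\right)\right)\right)^{2} = \left(d^{2} + 2 d + d \left(-3 - d\right)\right)^{2}$)
$\left(-170 - 396\right) \left(g{\left(-11 \right)} + 189\right) = \left(-170 - 396\right) \left(\left(-11\right)^{2} + 189\right) = - 566 \left(121 + 189\right) = \left(-566\right) 310 = -175460$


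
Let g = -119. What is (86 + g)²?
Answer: 1089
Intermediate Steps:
(86 + g)² = (86 - 119)² = (-33)² = 1089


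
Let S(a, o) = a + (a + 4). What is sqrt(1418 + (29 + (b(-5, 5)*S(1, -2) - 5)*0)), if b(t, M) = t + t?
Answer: sqrt(1447) ≈ 38.039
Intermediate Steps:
b(t, M) = 2*t
S(a, o) = 4 + 2*a (S(a, o) = a + (4 + a) = 4 + 2*a)
sqrt(1418 + (29 + (b(-5, 5)*S(1, -2) - 5)*0)) = sqrt(1418 + (29 + ((2*(-5))*(4 + 2*1) - 5)*0)) = sqrt(1418 + (29 + (-10*(4 + 2) - 5)*0)) = sqrt(1418 + (29 + (-10*6 - 5)*0)) = sqrt(1418 + (29 + (-60 - 5)*0)) = sqrt(1418 + (29 - 65*0)) = sqrt(1418 + (29 + 0)) = sqrt(1418 + 29) = sqrt(1447)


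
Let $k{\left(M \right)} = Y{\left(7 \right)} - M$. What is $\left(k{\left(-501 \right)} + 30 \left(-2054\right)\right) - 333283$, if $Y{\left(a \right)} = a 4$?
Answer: $-394374$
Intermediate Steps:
$Y{\left(a \right)} = 4 a$
$k{\left(M \right)} = 28 - M$ ($k{\left(M \right)} = 4 \cdot 7 - M = 28 - M$)
$\left(k{\left(-501 \right)} + 30 \left(-2054\right)\right) - 333283 = \left(\left(28 - -501\right) + 30 \left(-2054\right)\right) - 333283 = \left(\left(28 + 501\right) - 61620\right) - 333283 = \left(529 - 61620\right) - 333283 = -61091 - 333283 = -394374$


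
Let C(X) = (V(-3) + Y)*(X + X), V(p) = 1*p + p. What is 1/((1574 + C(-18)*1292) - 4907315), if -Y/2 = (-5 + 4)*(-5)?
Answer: -1/4161549 ≈ -2.4030e-7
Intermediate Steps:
Y = -10 (Y = -2*(-5 + 4)*(-5) = -(-2)*(-5) = -2*5 = -10)
V(p) = 2*p (V(p) = p + p = 2*p)
C(X) = -32*X (C(X) = (2*(-3) - 10)*(X + X) = (-6 - 10)*(2*X) = -32*X)
1/((1574 + C(-18)*1292) - 4907315) = 1/((1574 - 32*(-18)*1292) - 4907315) = 1/((1574 + 576*1292) - 4907315) = 1/((1574 + 744192) - 4907315) = 1/(745766 - 4907315) = 1/(-4161549) = -1/4161549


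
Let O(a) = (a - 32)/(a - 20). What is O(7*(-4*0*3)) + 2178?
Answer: 10898/5 ≈ 2179.6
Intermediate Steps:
O(a) = (-32 + a)/(-20 + a)
O(7*(-4*0*3)) + 2178 = (-32 + 7*(-4*0*3))/(-20 + 7*(-4*0*3)) + 2178 = (-32 + 7*(0*3))/(-20 + 7*(0*3)) + 2178 = (-32 + 7*0)/(-20 + 7*0) + 2178 = (-32 + 0)/(-20 + 0) + 2178 = -32/(-20) + 2178 = -1/20*(-32) + 2178 = 8/5 + 2178 = 10898/5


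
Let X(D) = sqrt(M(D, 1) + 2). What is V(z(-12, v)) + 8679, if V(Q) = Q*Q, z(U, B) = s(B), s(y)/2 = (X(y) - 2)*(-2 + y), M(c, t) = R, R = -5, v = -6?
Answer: 8935 - 1024*I*sqrt(3) ≈ 8935.0 - 1773.6*I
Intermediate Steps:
M(c, t) = -5
X(D) = I*sqrt(3) (X(D) = sqrt(-5 + 2) = sqrt(-3) = I*sqrt(3))
s(y) = 2*(-2 + y)*(-2 + I*sqrt(3)) (s(y) = 2*((I*sqrt(3) - 2)*(-2 + y)) = 2*((-2 + I*sqrt(3))*(-2 + y)) = 2*((-2 + y)*(-2 + I*sqrt(3))) = 2*(-2 + y)*(-2 + I*sqrt(3)))
z(U, B) = 8 - 4*B - 4*I*sqrt(3) + 2*I*B*sqrt(3)
V(Q) = Q**2
V(z(-12, v)) + 8679 = (8 - 4*(-6) - 4*I*sqrt(3) + 2*I*(-6)*sqrt(3))**2 + 8679 = (8 + 24 - 4*I*sqrt(3) - 12*I*sqrt(3))**2 + 8679 = (32 - 16*I*sqrt(3))**2 + 8679 = 8679 + (32 - 16*I*sqrt(3))**2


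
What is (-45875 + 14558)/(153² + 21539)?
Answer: -31317/44948 ≈ -0.69674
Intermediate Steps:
(-45875 + 14558)/(153² + 21539) = -31317/(23409 + 21539) = -31317/44948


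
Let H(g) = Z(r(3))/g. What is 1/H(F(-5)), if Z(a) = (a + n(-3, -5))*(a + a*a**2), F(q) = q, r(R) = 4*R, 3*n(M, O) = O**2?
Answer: -1/7076 ≈ -0.00014132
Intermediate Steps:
n(M, O) = O**2/3
Z(a) = (25/3 + a)*(a + a**3) (Z(a) = (a + (1/3)*(-5)**2)*(a + a*a**2) = (a + (1/3)*25)*(a + a**3) = (a + 25/3)*(a + a**3) = (25/3 + a)*(a + a**3))
H(g) = 35380/g (H(g) = ((4*3)*(25 + 3*(4*3) + 3*(4*3)**3 + 25*(4*3)**2)/3)/g = ((1/3)*12*(25 + 3*12 + 3*12**3 + 25*12**2))/g = ((1/3)*12*(25 + 36 + 3*1728 + 25*144))/g = ((1/3)*12*(25 + 36 + 5184 + 3600))/g = ((1/3)*12*8845)/g = 35380/g)
1/H(F(-5)) = 1/(35380/(-5)) = 1/(35380*(-1/5)) = 1/(-7076) = -1/7076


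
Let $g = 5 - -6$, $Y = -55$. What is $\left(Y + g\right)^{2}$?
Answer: $1936$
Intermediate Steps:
$g = 11$ ($g = 5 + 6 = 11$)
$\left(Y + g\right)^{2} = \left(-55 + 11\right)^{2} = \left(-44\right)^{2} = 1936$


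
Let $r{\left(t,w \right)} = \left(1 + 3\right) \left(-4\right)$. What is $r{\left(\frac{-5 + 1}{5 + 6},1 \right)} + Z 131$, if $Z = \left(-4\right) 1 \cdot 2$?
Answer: $-1064$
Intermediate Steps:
$r{\left(t,w \right)} = -16$ ($r{\left(t,w \right)} = 4 \left(-4\right) = -16$)
$Z = -8$ ($Z = \left(-4\right) 2 = -8$)
$r{\left(\frac{-5 + 1}{5 + 6},1 \right)} + Z 131 = -16 - 1048 = -1064$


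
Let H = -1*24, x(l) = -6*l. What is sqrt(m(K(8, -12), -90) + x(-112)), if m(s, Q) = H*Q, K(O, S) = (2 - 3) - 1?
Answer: 4*sqrt(177) ≈ 53.217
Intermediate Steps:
H = -24
K(O, S) = -2 (K(O, S) = -1 - 1 = -2)
m(s, Q) = -24*Q
sqrt(m(K(8, -12), -90) + x(-112)) = sqrt(-24*(-90) - 6*(-112)) = sqrt(2160 + 672) = sqrt(2832) = 4*sqrt(177)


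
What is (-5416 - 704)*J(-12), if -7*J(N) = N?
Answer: -73440/7 ≈ -10491.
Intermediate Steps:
J(N) = -N/7
(-5416 - 704)*J(-12) = (-5416 - 704)*(-⅐*(-12)) = -6120*12/7 = -73440/7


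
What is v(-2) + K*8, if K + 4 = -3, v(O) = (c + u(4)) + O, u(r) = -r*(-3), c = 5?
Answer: -41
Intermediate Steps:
u(r) = 3*r
v(O) = 17 + O (v(O) = (5 + 3*4) + O = (5 + 12) + O = 17 + O)
K = -7 (K = -4 - 3 = -7)
v(-2) + K*8 = (17 - 2) - 7*8 = 15 - 56 = -41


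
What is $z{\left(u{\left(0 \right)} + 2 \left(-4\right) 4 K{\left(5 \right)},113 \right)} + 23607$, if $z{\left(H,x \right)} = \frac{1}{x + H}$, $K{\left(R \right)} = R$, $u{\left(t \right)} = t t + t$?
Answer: $\frac{1109528}{47} \approx 23607.0$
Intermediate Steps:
$u{\left(t \right)} = t + t^{2}$ ($u{\left(t \right)} = t^{2} + t = t + t^{2}$)
$z{\left(H,x \right)} = \frac{1}{H + x}$
$z{\left(u{\left(0 \right)} + 2 \left(-4\right) 4 K{\left(5 \right)},113 \right)} + 23607 = \frac{1}{\left(0 \left(1 + 0\right) + 2 \left(-4\right) 4 \cdot 5\right) + 113} + 23607 = \frac{1}{\left(0 \cdot 1 + \left(-8\right) 4 \cdot 5\right) + 113} + 23607 = \frac{1}{\left(0 - 160\right) + 113} + 23607 = \frac{1}{-160 + 113} + 23607 = \frac{1}{-47} + 23607 = - \frac{1}{47} + 23607 = \frac{1109528}{47}$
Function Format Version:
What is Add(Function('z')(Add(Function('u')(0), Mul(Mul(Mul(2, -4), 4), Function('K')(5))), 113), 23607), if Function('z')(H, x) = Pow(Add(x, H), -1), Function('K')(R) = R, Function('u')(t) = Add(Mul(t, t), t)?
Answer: Rational(1109528, 47) ≈ 23607.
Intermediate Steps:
Function('u')(t) = Add(t, Pow(t, 2)) (Function('u')(t) = Add(Pow(t, 2), t) = Add(t, Pow(t, 2)))
Function('z')(H, x) = Pow(Add(H, x), -1)
Add(Function('z')(Add(Function('u')(0), Mul(Mul(Mul(2, -4), 4), Function('K')(5))), 113), 23607) = Add(Pow(Add(Add(Mul(0, Add(1, 0)), Mul(Mul(Mul(2, -4), 4), 5)), 113), -1), 23607) = Add(Pow(Add(Add(Mul(0, 1), Mul(Mul(-8, 4), 5)), 113), -1), 23607) = Add(Pow(Add(Add(0, Mul(-32, 5)), 113), -1), 23607) = Add(Pow(Add(Add(0, -160), 113), -1), 23607) = Add(Pow(Add(-160, 113), -1), 23607) = Add(Pow(-47, -1), 23607) = Add(Rational(-1, 47), 23607) = Rational(1109528, 47)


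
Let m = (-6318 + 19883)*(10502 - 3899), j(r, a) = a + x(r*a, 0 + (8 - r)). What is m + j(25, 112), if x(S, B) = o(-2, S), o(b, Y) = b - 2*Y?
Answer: 89564205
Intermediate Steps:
x(S, B) = -2 - 2*S
j(r, a) = -2 + a - 2*a*r (j(r, a) = a + (-2 - 2*r*a) = a + (-2 - 2*a*r) = -2 + a - 2*a*r)
m = 89569695 (m = 13565*6603 = 89569695)
m + j(25, 112) = 89569695 + (-2 + 112 - 2*112*25) = 89569695 + (-2 + 112 - 5600) = 89569695 - 5490 = 89564205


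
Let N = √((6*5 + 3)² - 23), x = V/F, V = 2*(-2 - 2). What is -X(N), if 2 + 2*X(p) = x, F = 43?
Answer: 47/43 ≈ 1.0930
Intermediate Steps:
V = -8 (V = 2*(-4) = -8)
x = -8/43 ≈ -0.18605
N = √1066 (N = √((30 + 3)² - 23) = √(33² - 23) = √(1089 - 23) = √1066 ≈ 32.650)
X(p) = -47/43 (X(p) = -1 + (½)*(-8/43) = -1 - 4/43 = -47/43)
-X(N) = -1*(-47/43) = 47/43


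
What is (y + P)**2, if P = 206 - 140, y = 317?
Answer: 146689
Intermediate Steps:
P = 66
(y + P)**2 = (317 + 66)**2 = 383**2 = 146689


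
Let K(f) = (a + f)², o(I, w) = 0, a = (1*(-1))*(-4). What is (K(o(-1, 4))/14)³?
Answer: 512/343 ≈ 1.4927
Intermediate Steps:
a = 4 (a = -1*(-4) = 4)
K(f) = (4 + f)²
(K(o(-1, 4))/14)³ = ((4 + 0)²/14)³ = (4²*(1/14))³ = (16*(1/14))³ = (8/7)³ = 512/343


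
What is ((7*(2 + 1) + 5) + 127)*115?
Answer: 17595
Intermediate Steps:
((7*(2 + 1) + 5) + 127)*115 = ((7*3 + 5) + 127)*115 = ((21 + 5) + 127)*115 = (26 + 127)*115 = 153*115 = 17595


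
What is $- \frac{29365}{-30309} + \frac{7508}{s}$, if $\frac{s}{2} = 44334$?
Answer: $\frac{235941316}{223953201} \approx 1.0535$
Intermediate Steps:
$s = 88668$ ($s = 2 \cdot 44334 = 88668$)
$- \frac{29365}{-30309} + \frac{7508}{s} = - \frac{29365}{-30309} + \frac{7508}{88668} = \left(-29365\right) \left(- \frac{1}{30309}\right) + 7508 \cdot \frac{1}{88668} = \frac{29365}{30309} + \frac{1877}{22167} = \frac{235941316}{223953201}$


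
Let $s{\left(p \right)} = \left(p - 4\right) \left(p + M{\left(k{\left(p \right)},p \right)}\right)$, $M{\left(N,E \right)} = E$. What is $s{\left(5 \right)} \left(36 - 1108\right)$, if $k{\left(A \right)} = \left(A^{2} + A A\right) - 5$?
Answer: $-10720$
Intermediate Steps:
$k{\left(A \right)} = -5 + 2 A^{2}$ ($k{\left(A \right)} = \left(A^{2} + A^{2}\right) - 5 = 2 A^{2} - 5 = -5 + 2 A^{2}$)
$s{\left(p \right)} = 2 p \left(-4 + p\right)$ ($s{\left(p \right)} = \left(p - 4\right) \left(p + p\right) = \left(-4 + p\right) 2 p = 2 p \left(-4 + p\right)$)
$s{\left(5 \right)} \left(36 - 1108\right) = 2 \cdot 5 \left(-4 + 5\right) \left(36 - 1108\right) = 2 \cdot 5 \cdot 1 \left(-1072\right) = 10 \left(-1072\right) = -10720$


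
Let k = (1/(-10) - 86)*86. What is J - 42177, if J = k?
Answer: -247908/5 ≈ -49582.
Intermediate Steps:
k = -37023/5 (k = (-1/10 - 86)*86 = -861/10*86 = -37023/5 ≈ -7404.6)
J = -37023/5 ≈ -7404.6
J - 42177 = -37023/5 - 42177 = -247908/5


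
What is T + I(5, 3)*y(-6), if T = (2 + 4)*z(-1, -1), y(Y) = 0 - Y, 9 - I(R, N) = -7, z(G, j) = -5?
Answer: 66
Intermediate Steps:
I(R, N) = 16 (I(R, N) = 9 - 1*(-7) = 9 + 7 = 16)
y(Y) = -Y
T = -30 (T = (2 + 4)*(-5) = 6*(-5) = -30)
T + I(5, 3)*y(-6) = -30 + 16*(-1*(-6)) = -30 + 16*6 = -30 + 96 = 66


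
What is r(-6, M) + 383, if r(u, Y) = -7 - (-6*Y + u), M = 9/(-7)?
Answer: 2620/7 ≈ 374.29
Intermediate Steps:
M = -9/7 (M = 9*(-1/7) = -9/7 ≈ -1.2857)
r(u, Y) = -7 - u + 6*Y (r(u, Y) = -7 - (u - 6*Y) = -7 + (-u + 6*Y) = -7 - u + 6*Y)
r(-6, M) + 383 = (-7 - 1*(-6) + 6*(-9/7)) + 383 = (-7 + 6 - 54/7) + 383 = -61/7 + 383 = 2620/7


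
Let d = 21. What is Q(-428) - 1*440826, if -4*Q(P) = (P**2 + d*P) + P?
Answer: -484268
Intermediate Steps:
Q(P) = -11*P/2 - P**2/4 (Q(P) = -((P**2 + 21*P) + P)/4 = -(P**2 + 22*P)/4 = -11*P/2 - P**2/4)
Q(-428) - 1*440826 = -1/4*(-428)*(22 - 428) - 1*440826 = -1/4*(-428)*(-406) - 440826 = -43442 - 440826 = -484268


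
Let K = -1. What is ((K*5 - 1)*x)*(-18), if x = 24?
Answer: 2592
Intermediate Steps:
((K*5 - 1)*x)*(-18) = ((-1*5 - 1)*24)*(-18) = ((-5 - 1)*24)*(-18) = -6*24*(-18) = -144*(-18) = 2592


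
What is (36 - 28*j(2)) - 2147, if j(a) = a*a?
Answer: -2223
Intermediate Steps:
j(a) = a**2
(36 - 28*j(2)) - 2147 = (36 - 28*2**2) - 2147 = (36 - 28*4) - 2147 = (36 - 112) - 2147 = -76 - 2147 = -2223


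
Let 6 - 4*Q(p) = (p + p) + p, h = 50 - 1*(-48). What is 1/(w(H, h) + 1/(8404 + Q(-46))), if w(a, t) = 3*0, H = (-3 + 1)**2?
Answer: 8440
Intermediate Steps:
h = 98 (h = 50 + 48 = 98)
H = 4 (H = (-2)**2 = 4)
w(a, t) = 0
Q(p) = 3/2 - 3*p/4 (Q(p) = 3/2 - ((p + p) + p)/4 = 3/2 - (2*p + p)/4 = 3/2 - 3*p/4)
1/(w(H, h) + 1/(8404 + Q(-46))) = 1/(0 + 1/(8404 + (3/2 - 3/4*(-46)))) = 1/(0 + 1/(8404 + (3/2 + 69/2))) = 1/(0 + 1/(8404 + 36)) = 1/(0 + 1/8440) = 1/(1/8440) = 8440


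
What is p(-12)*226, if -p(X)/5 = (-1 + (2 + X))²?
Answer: -136730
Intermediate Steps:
p(X) = -5*(1 + X)² (p(X) = -5*(-1 + (2 + X))² = -5*(1 + X)²)
p(-12)*226 = -5*(1 - 12)²*226 = -5*(-11)²*226 = -5*121*226 = -605*226 = -136730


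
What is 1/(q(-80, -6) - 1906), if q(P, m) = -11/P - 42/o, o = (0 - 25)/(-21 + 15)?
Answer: -400/766377 ≈ -0.00052194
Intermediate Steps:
o = 25/6 (o = -25/(-6) = -25*(-⅙) = 25/6 ≈ 4.1667)
q(P, m) = -252/25 - 11/P (q(P, m) = -11/P - 42/25/6 = -11/P - 42*6/25 = -11/P - 252/25 = -252/25 - 11/P)
1/(q(-80, -6) - 1906) = 1/((-252/25 - 11/(-80)) - 1906) = 1/((-252/25 - 11*(-1/80)) - 1906) = 1/((-252/25 + 11/80) - 1906) = 1/(-3977/400 - 1906) = 1/(-766377/400) = -400/766377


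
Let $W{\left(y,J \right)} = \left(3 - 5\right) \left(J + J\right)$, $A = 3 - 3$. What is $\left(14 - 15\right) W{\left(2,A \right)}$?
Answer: $0$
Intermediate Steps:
$A = 0$
$W{\left(y,J \right)} = - 4 J$ ($W{\left(y,J \right)} = - 2 \cdot 2 J = - 4 J$)
$\left(14 - 15\right) W{\left(2,A \right)} = \left(14 - 15\right) \left(\left(-4\right) 0\right) = \left(14 - 15\right) 0 = \left(-1\right) 0 = 0$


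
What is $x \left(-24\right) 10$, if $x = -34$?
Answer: $8160$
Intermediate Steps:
$x \left(-24\right) 10 = \left(-34\right) \left(-24\right) 10 = 816 \cdot 10 = 8160$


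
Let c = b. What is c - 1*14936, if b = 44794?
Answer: 29858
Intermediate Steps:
c = 44794
c - 1*14936 = 44794 - 1*14936 = 44794 - 14936 = 29858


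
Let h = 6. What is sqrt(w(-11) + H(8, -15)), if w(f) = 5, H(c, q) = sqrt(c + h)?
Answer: sqrt(5 + sqrt(14)) ≈ 2.9566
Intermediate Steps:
H(c, q) = sqrt(6 + c) (H(c, q) = sqrt(c + 6) = sqrt(6 + c))
sqrt(w(-11) + H(8, -15)) = sqrt(5 + sqrt(6 + 8)) = sqrt(5 + sqrt(14))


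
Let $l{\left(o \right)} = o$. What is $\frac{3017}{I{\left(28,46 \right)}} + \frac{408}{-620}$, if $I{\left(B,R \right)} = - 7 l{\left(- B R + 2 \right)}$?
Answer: $- \frac{64367}{199330} \approx -0.32292$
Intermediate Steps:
$I{\left(B,R \right)} = -14 + 7 B R$ ($I{\left(B,R \right)} = - 7 \left(- B R + 2\right) = - 7 \left(2 - B R\right) = -14 + 7 B R$)
$\frac{3017}{I{\left(28,46 \right)}} + \frac{408}{-620} = \frac{3017}{-14 + 7 \cdot 28 \cdot 46} + \frac{408}{-620} = \frac{3017}{-14 + 9016} + 408 \left(- \frac{1}{620}\right) = \frac{3017}{9002} - \frac{102}{155} = 3017 \cdot \frac{1}{9002} - \frac{102}{155} = \frac{431}{1286} - \frac{102}{155} = - \frac{64367}{199330}$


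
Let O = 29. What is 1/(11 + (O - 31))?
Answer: 1/9 ≈ 0.11111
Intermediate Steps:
1/(11 + (O - 31)) = 1/(11 + (29 - 31)) = 1/(11 - 2) = 1/9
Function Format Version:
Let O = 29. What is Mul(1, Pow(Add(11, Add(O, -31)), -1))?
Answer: Rational(1, 9) ≈ 0.11111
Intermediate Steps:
Mul(1, Pow(Add(11, Add(O, -31)), -1)) = Mul(1, Pow(Add(11, Add(29, -31)), -1)) = Mul(1, Pow(Add(11, -2), -1)) = Mul(1, Pow(9, -1)) = Mul(1, Rational(1, 9)) = Rational(1, 9)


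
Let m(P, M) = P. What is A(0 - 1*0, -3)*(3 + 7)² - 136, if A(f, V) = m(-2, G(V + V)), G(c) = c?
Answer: -336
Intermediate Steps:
A(f, V) = -2
A(0 - 1*0, -3)*(3 + 7)² - 136 = -2*(3 + 7)² - 136 = -2*10² - 136 = -2*100 - 136 = -200 - 136 = -336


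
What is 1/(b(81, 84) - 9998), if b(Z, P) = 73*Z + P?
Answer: -1/4001 ≈ -0.00024994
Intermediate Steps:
b(Z, P) = P + 73*Z
1/(b(81, 84) - 9998) = 1/((84 + 73*81) - 9998) = 1/((84 + 5913) - 9998) = 1/(5997 - 9998) = 1/(-4001) = -1/4001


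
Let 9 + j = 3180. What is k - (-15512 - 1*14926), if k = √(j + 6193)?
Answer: 30438 + 2*√2341 ≈ 30535.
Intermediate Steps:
j = 3171 (j = -9 + 3180 = 3171)
k = 2*√2341 (k = √(3171 + 6193) = √9364 = 2*√2341 ≈ 96.768)
k - (-15512 - 1*14926) = 2*√2341 - (-15512 - 1*14926) = 2*√2341 - (-15512 - 14926) = 2*√2341 - 1*(-30438) = 2*√2341 + 30438 = 30438 + 2*√2341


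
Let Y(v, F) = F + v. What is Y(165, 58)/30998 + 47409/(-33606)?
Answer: -121840837/86809899 ≈ -1.4035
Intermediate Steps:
Y(165, 58)/30998 + 47409/(-33606) = (58 + 165)/30998 + 47409/(-33606) = 223*(1/30998) + 47409*(-1/33606) = 223/30998 - 15803/11202 = -121840837/86809899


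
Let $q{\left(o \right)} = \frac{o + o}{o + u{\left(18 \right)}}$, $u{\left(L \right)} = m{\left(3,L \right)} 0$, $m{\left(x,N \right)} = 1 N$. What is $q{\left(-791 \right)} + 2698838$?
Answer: $2698840$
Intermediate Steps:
$m{\left(x,N \right)} = N$
$u{\left(L \right)} = 0$ ($u{\left(L \right)} = L 0 = 0$)
$q{\left(o \right)} = 2$ ($q{\left(o \right)} = \frac{o + o}{o + 0} = \frac{2 o}{o} = 2$)
$q{\left(-791 \right)} + 2698838 = 2 + 2698838 = 2698840$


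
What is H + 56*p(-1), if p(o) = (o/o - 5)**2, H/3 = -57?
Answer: 725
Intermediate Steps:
H = -171 (H = 3*(-57) = -171)
p(o) = 16 (p(o) = (1 - 5)**2 = (-4)**2 = 16)
H + 56*p(-1) = -171 + 56*16 = -171 + 896 = 725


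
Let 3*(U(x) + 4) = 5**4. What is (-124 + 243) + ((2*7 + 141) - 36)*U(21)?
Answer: 73304/3 ≈ 24435.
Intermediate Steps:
U(x) = 613/3 (U(x) = -4 + (1/3)*5**4 = -4 + (1/3)*625 = -4 + 625/3 = 613/3)
(-124 + 243) + ((2*7 + 141) - 36)*U(21) = (-124 + 243) + ((2*7 + 141) - 36)*(613/3) = 119 + ((14 + 141) - 36)*(613/3) = 119 + (155 - 36)*(613/3) = 119 + 119*(613/3) = 119 + 72947/3 = 73304/3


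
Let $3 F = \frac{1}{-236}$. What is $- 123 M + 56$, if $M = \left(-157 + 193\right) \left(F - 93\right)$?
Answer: $\frac{24300109}{59} \approx 4.1187 \cdot 10^{5}$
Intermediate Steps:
$F = - \frac{1}{708}$ ($F = \frac{1}{3 \left(-236\right)} = \frac{1}{3} \left(- \frac{1}{236}\right) = - \frac{1}{708} \approx -0.0014124$)
$M = - \frac{197535}{59}$ ($M = \left(-157 + 193\right) \left(- \frac{1}{708} - 93\right) = 36 \left(- \frac{65845}{708}\right) = - \frac{197535}{59} \approx -3348.1$)
$- 123 M + 56 = \left(-123\right) \left(- \frac{197535}{59}\right) + 56 = \frac{24296805}{59} + 56 = \frac{24300109}{59}$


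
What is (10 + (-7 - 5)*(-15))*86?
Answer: 16340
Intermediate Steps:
(10 + (-7 - 5)*(-15))*86 = (10 - 12*(-15))*86 = (10 + 180)*86 = 190*86 = 16340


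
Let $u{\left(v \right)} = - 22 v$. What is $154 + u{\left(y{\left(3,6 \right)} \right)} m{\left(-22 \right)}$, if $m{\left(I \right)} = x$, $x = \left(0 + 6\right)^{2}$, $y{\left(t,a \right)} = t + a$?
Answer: $-6974$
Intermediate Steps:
$y{\left(t,a \right)} = a + t$
$x = 36$ ($x = 6^{2} = 36$)
$m{\left(I \right)} = 36$
$154 + u{\left(y{\left(3,6 \right)} \right)} m{\left(-22 \right)} = 154 + - 22 \left(6 + 3\right) 36 = 154 + \left(-22\right) 9 \cdot 36 = 154 - 7128 = -6974$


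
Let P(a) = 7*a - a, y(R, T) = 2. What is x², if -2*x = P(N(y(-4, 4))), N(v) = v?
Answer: 36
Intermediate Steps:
P(a) = 6*a
x = -6 (x = -3*2 = -½*12 = -6)
x² = (-6)² = 36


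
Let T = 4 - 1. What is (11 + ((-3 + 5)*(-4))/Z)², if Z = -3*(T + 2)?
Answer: 29929/225 ≈ 133.02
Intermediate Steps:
T = 3
Z = -15 (Z = -3*(3 + 2) = -3*5 = -15)
(11 + ((-3 + 5)*(-4))/Z)² = (11 + ((-3 + 5)*(-4))/(-15))² = (11 + (2*(-4))*(-1/15))² = (11 - 8*(-1/15))² = (11 + 8/15)² = (173/15)² = 29929/225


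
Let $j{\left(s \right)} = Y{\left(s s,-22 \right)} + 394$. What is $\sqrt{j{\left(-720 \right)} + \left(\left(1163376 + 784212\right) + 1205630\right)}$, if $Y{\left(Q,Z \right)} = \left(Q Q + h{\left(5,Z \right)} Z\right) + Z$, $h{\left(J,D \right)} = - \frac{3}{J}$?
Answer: $\frac{4 \sqrt{419908927505}}{5} \approx 5.184 \cdot 10^{5}$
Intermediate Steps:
$Y{\left(Q,Z \right)} = Q^{2} + \frac{2 Z}{5}$ ($Y{\left(Q,Z \right)} = \left(Q Q + - \frac{3}{5} Z\right) + Z = \left(Q^{2} + \left(-3\right) \frac{1}{5} Z\right) + Z = \left(Q^{2} - \frac{3 Z}{5}\right) + Z = Q^{2} + \frac{2 Z}{5}$)
$j{\left(s \right)} = \frac{1926}{5} + s^{4}$ ($j{\left(s \right)} = \left(\left(s s\right)^{2} + \frac{2}{5} \left(-22\right)\right) + 394 = \left(\left(s^{2}\right)^{2} - \frac{44}{5}\right) + 394 = \left(s^{4} - \frac{44}{5}\right) + 394 = \left(- \frac{44}{5} + s^{4}\right) + 394 = \frac{1926}{5} + s^{4}$)
$\sqrt{j{\left(-720 \right)} + \left(\left(1163376 + 784212\right) + 1205630\right)} = \sqrt{\left(\frac{1926}{5} + \left(-720\right)^{4}\right) + \left(\left(1163376 + 784212\right) + 1205630\right)} = \sqrt{\left(\frac{1926}{5} + 268738560000\right) + \left(1947588 + 1205630\right)} = \sqrt{\frac{1343692801926}{5} + 3153218} = \sqrt{\frac{1343708568016}{5}} = \frac{4 \sqrt{419908927505}}{5}$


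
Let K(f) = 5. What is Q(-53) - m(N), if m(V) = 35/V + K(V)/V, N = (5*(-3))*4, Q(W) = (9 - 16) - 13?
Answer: -58/3 ≈ -19.333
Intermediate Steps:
Q(W) = -20 (Q(W) = -7 - 13 = -20)
N = -60 (N = -15*4 = -60)
m(V) = 40/V (m(V) = 35/V + 5/V = 40/V)
Q(-53) - m(N) = -20 - 40/(-60) = -20 - 40*(-1)/60 = -20 - 1*(-2/3) = -20 + 2/3 = -58/3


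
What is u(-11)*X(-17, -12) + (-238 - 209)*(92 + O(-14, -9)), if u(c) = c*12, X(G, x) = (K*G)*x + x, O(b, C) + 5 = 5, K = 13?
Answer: -389604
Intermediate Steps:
O(b, C) = 0 (O(b, C) = -5 + 5 = 0)
X(G, x) = x + 13*G*x (X(G, x) = (13*G)*x + x = 13*G*x + x = x + 13*G*x)
u(c) = 12*c
u(-11)*X(-17, -12) + (-238 - 209)*(92 + O(-14, -9)) = (12*(-11))*(-12*(1 + 13*(-17))) + (-238 - 209)*(92 + 0) = -(-1584)*(1 - 221) - 447*92 = -(-1584)*(-220) - 41124 = -132*2640 - 41124 = -348480 - 41124 = -389604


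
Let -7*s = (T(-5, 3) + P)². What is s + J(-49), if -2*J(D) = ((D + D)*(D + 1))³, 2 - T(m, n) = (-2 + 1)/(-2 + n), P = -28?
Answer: -364309070449/7 ≈ -5.2044e+10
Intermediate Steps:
T(m, n) = 2 + 1/(-2 + n) (T(m, n) = 2 - (-2 + 1)/(-2 + n) = 2 - (-1)/(-2 + n) = 2 + 1/(-2 + n))
s = -625/7 (s = -((-3 + 2*3)/(-2 + 3) - 28)²/7 = -((-3 + 6)/1 - 28)²/7 = -(1*3 - 28)²/7 = -(3 - 28)²/7 = -⅐*(-25)² = -⅐*625 = -625/7 ≈ -89.286)
J(D) = -4*D³*(1 + D)³ (J(D) = -(D + 1)³*(D + D)³/2 = -8*D³*(1 + D)³/2 = -4*D³*(1 + D)³)
s + J(-49) = -625/7 - 4*(-49)³*(1 - 49)³ = -625/7 - 4*(-117649)*(-48)³ = -625/7 - 4*(-117649)*(-110592) = -625/7 - 52044152832 = -364309070449/7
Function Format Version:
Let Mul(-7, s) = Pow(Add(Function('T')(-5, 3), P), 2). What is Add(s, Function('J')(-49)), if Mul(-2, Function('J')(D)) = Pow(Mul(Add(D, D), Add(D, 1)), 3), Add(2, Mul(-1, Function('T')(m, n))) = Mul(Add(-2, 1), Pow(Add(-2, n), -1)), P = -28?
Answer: Rational(-364309070449, 7) ≈ -5.2044e+10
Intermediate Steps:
Function('T')(m, n) = Add(2, Pow(Add(-2, n), -1)) (Function('T')(m, n) = Add(2, Mul(-1, Mul(Add(-2, 1), Pow(Add(-2, n), -1)))) = Add(2, Mul(-1, Mul(-1, Pow(Add(-2, n), -1)))) = Add(2, Pow(Add(-2, n), -1)))
s = Rational(-625, 7) (s = Mul(Rational(-1, 7), Pow(Add(Mul(Pow(Add(-2, 3), -1), Add(-3, Mul(2, 3))), -28), 2)) = Mul(Rational(-1, 7), Pow(Add(Mul(Pow(1, -1), Add(-3, 6)), -28), 2)) = Mul(Rational(-1, 7), Pow(Add(Mul(1, 3), -28), 2)) = Mul(Rational(-1, 7), Pow(Add(3, -28), 2)) = Mul(Rational(-1, 7), Pow(-25, 2)) = Mul(Rational(-1, 7), 625) = Rational(-625, 7) ≈ -89.286)
Function('J')(D) = Mul(-4, Pow(D, 3), Pow(Add(1, D), 3)) (Function('J')(D) = Mul(Rational(-1, 2), Pow(Mul(Add(D, D), Add(D, 1)), 3)) = Mul(Rational(-1, 2), Pow(Mul(Mul(2, D), Add(1, D)), 3)) = Mul(Rational(-1, 2), Pow(Mul(2, D, Add(1, D)), 3)) = Mul(Rational(-1, 2), Mul(8, Pow(D, 3), Pow(Add(1, D), 3))) = Mul(-4, Pow(D, 3), Pow(Add(1, D), 3)))
Add(s, Function('J')(-49)) = Add(Rational(-625, 7), Mul(-4, Pow(-49, 3), Pow(Add(1, -49), 3))) = Add(Rational(-625, 7), Mul(-4, -117649, Pow(-48, 3))) = Add(Rational(-625, 7), Mul(-4, -117649, -110592)) = Add(Rational(-625, 7), -52044152832) = Rational(-364309070449, 7)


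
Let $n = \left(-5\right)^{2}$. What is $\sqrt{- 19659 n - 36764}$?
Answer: $i \sqrt{528239} \approx 726.8 i$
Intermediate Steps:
$n = 25$
$\sqrt{- 19659 n - 36764} = \sqrt{\left(-19659\right) 25 - 36764} = \sqrt{-491475 - 36764} = \sqrt{-528239} = i \sqrt{528239}$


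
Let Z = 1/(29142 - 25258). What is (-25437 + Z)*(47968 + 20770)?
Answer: -3395564644283/1942 ≈ -1.7485e+9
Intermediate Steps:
Z = 1/3884 ≈ 0.00025747
(-25437 + Z)*(47968 + 20770) = (-25437 + 1/3884)*(47968 + 20770) = -98797307/3884*68738 = -3395564644283/1942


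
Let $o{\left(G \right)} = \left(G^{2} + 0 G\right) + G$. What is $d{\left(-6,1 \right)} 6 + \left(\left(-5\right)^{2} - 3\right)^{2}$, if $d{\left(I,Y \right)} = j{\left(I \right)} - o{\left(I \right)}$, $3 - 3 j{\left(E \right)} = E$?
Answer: $322$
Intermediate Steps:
$o{\left(G \right)} = G + G^{2}$ ($o{\left(G \right)} = \left(G^{2} + 0\right) + G = G^{2} + G = G + G^{2}$)
$j{\left(E \right)} = 1 - \frac{E}{3}$
$d{\left(I,Y \right)} = 1 - \frac{I}{3} - I \left(1 + I\right)$ ($d{\left(I,Y \right)} = \left(1 - \frac{I}{3}\right) - I \left(1 + I\right) = 1 - \frac{I}{3} - I \left(1 + I\right)$)
$d{\left(-6,1 \right)} 6 + \left(\left(-5\right)^{2} - 3\right)^{2} = \left(1 - \left(-6\right)^{2} - -8\right) 6 + \left(\left(-5\right)^{2} - 3\right)^{2} = \left(1 - 36 + 8\right) 6 + \left(25 - 3\right)^{2} = \left(1 - 36 + 8\right) 6 + 22^{2} = \left(-27\right) 6 + 484 = -162 + 484 = 322$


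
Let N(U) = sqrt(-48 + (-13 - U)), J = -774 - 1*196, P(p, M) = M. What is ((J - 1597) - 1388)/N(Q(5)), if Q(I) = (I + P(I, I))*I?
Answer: 3955*I*sqrt(111)/111 ≈ 375.39*I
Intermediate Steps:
J = -970 (J = -774 - 196 = -970)
Q(I) = 2*I**2 (Q(I) = (I + I)*I = (2*I)*I = 2*I**2)
N(U) = sqrt(-61 - U)
((J - 1597) - 1388)/N(Q(5)) = ((-970 - 1597) - 1388)/(sqrt(-61 - 2*5**2)) = (-2567 - 1388)/(sqrt(-61 - 2*25)) = -3955/sqrt(-61 - 1*50) = -3955/sqrt(-61 - 50) = -3955*(-I*sqrt(111)/111) = -(-3955)*I*sqrt(111)/111 = 3955*I*sqrt(111)/111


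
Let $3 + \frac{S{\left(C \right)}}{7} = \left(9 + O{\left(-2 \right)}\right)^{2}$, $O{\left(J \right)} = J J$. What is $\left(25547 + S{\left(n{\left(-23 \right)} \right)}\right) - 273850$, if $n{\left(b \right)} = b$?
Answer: $-247141$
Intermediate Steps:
$O{\left(J \right)} = J^{2}$
$S{\left(C \right)} = 1162$ ($S{\left(C \right)} = -21 + 7 \left(9 + \left(-2\right)^{2}\right)^{2} = -21 + 7 \left(9 + 4\right)^{2} = -21 + 7 \cdot 13^{2} = -21 + 7 \cdot 169 = -21 + 1183 = 1162$)
$\left(25547 + S{\left(n{\left(-23 \right)} \right)}\right) - 273850 = \left(25547 + 1162\right) - 273850 = 26709 - 273850 = -247141$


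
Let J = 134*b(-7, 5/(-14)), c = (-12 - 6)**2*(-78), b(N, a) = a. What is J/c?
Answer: 335/176904 ≈ 0.0018937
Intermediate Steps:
c = -25272 (c = (-18)**2*(-78) = 324*(-78) = -25272)
J = -335/7 (J = 134*(5/(-14)) = 134*(5*(-1/14)) = 134*(-5/14) = -335/7 ≈ -47.857)
J/c = -335/7/(-25272) = -335/7*(-1/25272) = 335/176904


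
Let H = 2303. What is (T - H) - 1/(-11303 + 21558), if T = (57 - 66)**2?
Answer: -22786611/10255 ≈ -2222.0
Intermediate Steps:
T = 81 (T = (-9)**2 = 81)
(T - H) - 1/(-11303 + 21558) = (81 - 1*2303) - 1/(-11303 + 21558) = (81 - 2303) - 1/10255 = -2222 - 1*1/10255 = -2222 - 1/10255 = -22786611/10255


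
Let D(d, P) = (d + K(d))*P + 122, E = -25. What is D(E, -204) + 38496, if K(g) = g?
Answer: 48818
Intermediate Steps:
D(d, P) = 122 + 2*P*d (D(d, P) = (d + d)*P + 122 = (2*d)*P + 122 = 2*P*d + 122 = 122 + 2*P*d)
D(E, -204) + 38496 = (122 + 2*(-204)*(-25)) + 38496 = (122 + 10200) + 38496 = 10322 + 38496 = 48818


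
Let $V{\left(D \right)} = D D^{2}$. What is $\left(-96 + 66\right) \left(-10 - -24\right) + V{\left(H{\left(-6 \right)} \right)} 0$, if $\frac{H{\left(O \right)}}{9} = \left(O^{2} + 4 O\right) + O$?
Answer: $-420$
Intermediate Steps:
$H{\left(O \right)} = 9 O^{2} + 45 O$ ($H{\left(O \right)} = 9 \left(\left(O^{2} + 4 O\right) + O\right) = 9 \left(O^{2} + 5 O\right) = 9 O^{2} + 45 O$)
$V{\left(D \right)} = D^{3}$
$\left(-96 + 66\right) \left(-10 - -24\right) + V{\left(H{\left(-6 \right)} \right)} 0 = \left(-96 + 66\right) \left(-10 - -24\right) + \left(9 \left(-6\right) \left(5 - 6\right)\right)^{3} \cdot 0 = - 30 \left(-10 + 24\right) + \left(9 \left(-6\right) \left(-1\right)\right)^{3} \cdot 0 = \left(-30\right) 14 + 54^{3} \cdot 0 = -420 + 157464 \cdot 0 = -420 + 0 = -420$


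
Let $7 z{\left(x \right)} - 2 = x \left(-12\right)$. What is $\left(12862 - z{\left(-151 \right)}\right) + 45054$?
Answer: $\frac{403598}{7} \approx 57657.0$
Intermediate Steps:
$z{\left(x \right)} = \frac{2}{7} - \frac{12 x}{7}$ ($z{\left(x \right)} = \frac{2}{7} + \frac{x \left(-12\right)}{7} = \frac{2}{7} + \frac{\left(-12\right) x}{7} = \frac{2}{7} - \frac{12 x}{7}$)
$\left(12862 - z{\left(-151 \right)}\right) + 45054 = \left(12862 - \left(\frac{2}{7} - - \frac{1812}{7}\right)\right) + 45054 = \left(12862 - \left(\frac{2}{7} + \frac{1812}{7}\right)\right) + 45054 = \left(12862 - \frac{1814}{7}\right) + 45054 = \frac{88220}{7} + 45054 = \frac{403598}{7}$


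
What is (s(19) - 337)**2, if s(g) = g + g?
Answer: 89401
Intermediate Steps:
s(g) = 2*g
(s(19) - 337)**2 = (2*19 - 337)**2 = (38 - 337)**2 = (-299)**2 = 89401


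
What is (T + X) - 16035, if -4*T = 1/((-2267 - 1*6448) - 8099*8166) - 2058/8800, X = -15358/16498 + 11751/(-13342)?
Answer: -76162947816549668444347/4749274801884043200 ≈ -16037.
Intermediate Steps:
X = -199387217/110058158 (X = -15358*1/16498 + 11751*(-1/13342) = -7679/8249 - 11751/13342 = -199387217/110058158 ≈ -1.8117)
T = 35321229749/604133745600 (T = -(1/((-2267 - 1*6448) - 8099*8166) - 2058/8800)/4 = -((1/8166)/((-2267 - 6448) - 8099) - 2058*1/8800)/4 = -((1/8166)/(-8715 - 8099) - 1029/4400)/4 = -((1/8166)/(-16814) - 1029/4400)/4 = -(-1/16814*1/8166 - 1029/4400)/4 = -(-1/137303124 - 1029/4400)/4 = -1/4*(-35321229749/151033436400) = 35321229749/604133745600 ≈ 0.058466)
(T + X) - 16035 = (35321229749/604133745600 - 199387217/110058158) - 16035 = -8326368339035732347/4749274801884043200 - 16035 = -76162947816549668444347/4749274801884043200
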